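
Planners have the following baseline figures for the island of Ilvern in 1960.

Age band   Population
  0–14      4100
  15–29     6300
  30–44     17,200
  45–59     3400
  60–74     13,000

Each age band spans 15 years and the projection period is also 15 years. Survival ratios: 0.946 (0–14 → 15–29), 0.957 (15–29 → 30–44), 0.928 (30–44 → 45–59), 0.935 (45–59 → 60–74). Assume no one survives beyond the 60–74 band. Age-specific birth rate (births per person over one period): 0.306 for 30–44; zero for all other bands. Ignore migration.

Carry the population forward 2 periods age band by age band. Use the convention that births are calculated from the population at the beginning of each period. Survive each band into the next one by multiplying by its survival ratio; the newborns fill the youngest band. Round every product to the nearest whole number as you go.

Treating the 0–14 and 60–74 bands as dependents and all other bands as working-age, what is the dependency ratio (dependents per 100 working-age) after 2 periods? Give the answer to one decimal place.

(Groups numbered youngest = 1 to oldest = 5.)
— Period 1 —
Births: 17200 × 0.306 = 5263
Group 2: 4100 × 0.946 = 3879
Group 3: 6300 × 0.957 = 6029
Group 4: 17200 × 0.928 = 15962
Group 5: 3400 × 0.935 = 3179
Population now: 0–14=5263, 15–29=3879, 30–44=6029, 45–59=15962, 60–74=3179
— Period 2 —
Births: 6029 × 0.306 = 1845
Group 2: 5263 × 0.946 = 4979
Group 3: 3879 × 0.957 = 3712
Group 4: 6029 × 0.928 = 5595
Group 5: 15962 × 0.935 = 14924
Population now: 0–14=1845, 15–29=4979, 30–44=3712, 45–59=5595, 60–74=14924
Dependents (band 0–14 + band 60–74) = 1845 + 14924 = 16769; working-age = 14286; ratio = 16769/14286 × 100 = 117.4

117.4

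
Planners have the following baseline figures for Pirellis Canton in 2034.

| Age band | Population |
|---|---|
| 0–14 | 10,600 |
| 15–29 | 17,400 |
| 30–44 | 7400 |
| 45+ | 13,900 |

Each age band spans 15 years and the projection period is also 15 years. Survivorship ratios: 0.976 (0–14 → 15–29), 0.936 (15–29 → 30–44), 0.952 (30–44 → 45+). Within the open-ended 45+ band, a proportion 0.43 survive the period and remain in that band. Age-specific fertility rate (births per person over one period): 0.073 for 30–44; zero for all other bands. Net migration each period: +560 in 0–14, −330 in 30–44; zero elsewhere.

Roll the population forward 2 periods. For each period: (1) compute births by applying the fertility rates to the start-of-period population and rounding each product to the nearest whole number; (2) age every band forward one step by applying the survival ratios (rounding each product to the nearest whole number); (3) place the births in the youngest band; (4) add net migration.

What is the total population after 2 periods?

After projecting period 1:
Births: 7400 × 0.073 = 540
15–29: 10600 × 0.976 = 10346
30–44: 17400 × 0.936 = 16286
45+: 7400 × 0.952 + 13900 × 0.43 = 7045 + 5977 = 13022
Net migration: 0–14 + 560 → 1100; 30–44 − 330 → 15956
End of period: [1100, 10346, 15956, 13022]
After projecting period 2:
Births: 15956 × 0.073 = 1165
15–29: 1100 × 0.976 = 1074
30–44: 10346 × 0.936 = 9684
45+: 15956 × 0.952 + 13022 × 0.43 = 15190 + 5599 = 20789
Net migration: 0–14 + 560 → 1725; 30–44 − 330 → 9354
End of period: [1725, 1074, 9354, 20789]
Total after period 2: 1725 + 1074 + 9354 + 20789 = 32942

32942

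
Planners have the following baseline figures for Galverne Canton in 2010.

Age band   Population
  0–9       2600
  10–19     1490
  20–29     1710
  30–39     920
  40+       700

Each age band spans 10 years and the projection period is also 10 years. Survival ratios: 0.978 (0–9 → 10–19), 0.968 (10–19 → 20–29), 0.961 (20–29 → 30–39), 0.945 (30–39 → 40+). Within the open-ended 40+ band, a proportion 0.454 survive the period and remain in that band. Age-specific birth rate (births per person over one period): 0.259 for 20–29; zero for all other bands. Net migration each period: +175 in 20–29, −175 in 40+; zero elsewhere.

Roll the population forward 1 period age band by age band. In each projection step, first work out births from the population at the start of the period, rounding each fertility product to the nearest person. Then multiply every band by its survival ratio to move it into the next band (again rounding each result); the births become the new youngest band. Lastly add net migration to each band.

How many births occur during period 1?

Period 1:
Births: 1710 × 0.259 = 443
10–19: 2600 × 0.978 = 2543
20–29: 1490 × 0.968 = 1442
30–39: 1710 × 0.961 = 1643
40+: 920 × 0.945 + 700 × 0.454 = 869 + 318 = 1187
Net migration: 20–29 + 175 → 1617; 40+ − 175 → 1012
End of period: [443, 2543, 1617, 1643, 1012]

443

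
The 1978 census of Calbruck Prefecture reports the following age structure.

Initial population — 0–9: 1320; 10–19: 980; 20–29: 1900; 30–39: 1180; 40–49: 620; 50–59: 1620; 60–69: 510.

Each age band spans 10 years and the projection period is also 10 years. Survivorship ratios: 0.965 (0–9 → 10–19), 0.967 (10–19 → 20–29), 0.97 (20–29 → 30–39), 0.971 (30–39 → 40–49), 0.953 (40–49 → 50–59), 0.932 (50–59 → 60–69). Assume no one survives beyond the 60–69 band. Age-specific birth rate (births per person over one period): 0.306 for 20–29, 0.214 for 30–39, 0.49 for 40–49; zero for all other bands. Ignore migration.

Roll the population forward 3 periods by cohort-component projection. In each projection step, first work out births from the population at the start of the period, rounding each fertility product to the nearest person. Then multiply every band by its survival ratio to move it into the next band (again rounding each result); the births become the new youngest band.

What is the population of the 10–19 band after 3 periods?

1202

(Groups numbered youngest = 1 to oldest = 7.)
Period 1:
Births: 1900 × 0.306 = 581  |  1180 × 0.214 = 253  |  620 × 0.49 = 304 → 1138
Group 2: 1320 × 0.965 = 1274
Group 3: 980 × 0.967 = 948
Group 4: 1900 × 0.97 = 1843
Group 5: 1180 × 0.971 = 1146
Group 6: 620 × 0.953 = 591
Group 7: 1620 × 0.932 = 1510
Population now: 0–9=1138, 10–19=1274, 20–29=948, 30–39=1843, 40–49=1146, 50–59=591, 60–69=1510
Period 2:
Births: 948 × 0.306 = 290  |  1843 × 0.214 = 394  |  1146 × 0.49 = 562 → 1246
Group 2: 1138 × 0.965 = 1098
Group 3: 1274 × 0.967 = 1232
Group 4: 948 × 0.97 = 920
Group 5: 1843 × 0.971 = 1790
Group 6: 1146 × 0.953 = 1092
Group 7: 591 × 0.932 = 551
Population now: 0–9=1246, 10–19=1098, 20–29=1232, 30–39=920, 40–49=1790, 50–59=1092, 60–69=551
Period 3:
Births: 1232 × 0.306 = 377  |  920 × 0.214 = 197  |  1790 × 0.49 = 877 → 1451
Group 2: 1246 × 0.965 = 1202
Group 3: 1098 × 0.967 = 1062
Group 4: 1232 × 0.97 = 1195
Group 5: 920 × 0.971 = 893
Group 6: 1790 × 0.953 = 1706
Group 7: 1092 × 0.932 = 1018
Population now: 0–9=1451, 10–19=1202, 20–29=1062, 30–39=1195, 40–49=893, 50–59=1706, 60–69=1018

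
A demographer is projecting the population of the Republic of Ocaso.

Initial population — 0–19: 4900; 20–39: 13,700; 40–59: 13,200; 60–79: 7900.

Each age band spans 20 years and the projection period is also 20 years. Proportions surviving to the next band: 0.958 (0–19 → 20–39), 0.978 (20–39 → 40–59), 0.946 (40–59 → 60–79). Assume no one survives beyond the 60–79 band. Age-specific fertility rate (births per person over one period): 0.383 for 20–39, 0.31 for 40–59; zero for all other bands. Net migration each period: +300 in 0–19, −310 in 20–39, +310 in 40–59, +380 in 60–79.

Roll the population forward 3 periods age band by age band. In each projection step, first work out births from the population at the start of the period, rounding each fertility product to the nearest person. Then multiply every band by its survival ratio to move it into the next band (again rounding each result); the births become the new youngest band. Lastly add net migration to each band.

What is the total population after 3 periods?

Period 1.
Births: 13700 × 0.383 = 5247  |  13200 × 0.31 = 4092 ⇒ total 9339
20–39: 4900 × 0.958 = 4694
40–59: 13700 × 0.978 = 13399
60–79: 13200 × 0.946 = 12487
Net migration: 0–19 + 300 → 9639; 20–39 − 310 → 4384; 40–59 + 310 → 13709; 60–79 + 380 → 12867
Population now: 0–19=9639, 20–39=4384, 40–59=13709, 60–79=12867
Period 2.
Births: 4384 × 0.383 = 1679  |  13709 × 0.31 = 4250 ⇒ total 5929
20–39: 9639 × 0.958 = 9234
40–59: 4384 × 0.978 = 4288
60–79: 13709 × 0.946 = 12969
Net migration: 0–19 + 300 → 6229; 20–39 − 310 → 8924; 40–59 + 310 → 4598; 60–79 + 380 → 13349
Population now: 0–19=6229, 20–39=8924, 40–59=4598, 60–79=13349
Period 3.
Births: 8924 × 0.383 = 3418  |  4598 × 0.31 = 1425 ⇒ total 4843
20–39: 6229 × 0.958 = 5967
40–59: 8924 × 0.978 = 8728
60–79: 4598 × 0.946 = 4350
Net migration: 0–19 + 300 → 5143; 20–39 − 310 → 5657; 40–59 + 310 → 9038; 60–79 + 380 → 4730
Population now: 0–19=5143, 20–39=5657, 40–59=9038, 60–79=4730
Total after period 3: 5143 + 5657 + 9038 + 4730 = 24568

24568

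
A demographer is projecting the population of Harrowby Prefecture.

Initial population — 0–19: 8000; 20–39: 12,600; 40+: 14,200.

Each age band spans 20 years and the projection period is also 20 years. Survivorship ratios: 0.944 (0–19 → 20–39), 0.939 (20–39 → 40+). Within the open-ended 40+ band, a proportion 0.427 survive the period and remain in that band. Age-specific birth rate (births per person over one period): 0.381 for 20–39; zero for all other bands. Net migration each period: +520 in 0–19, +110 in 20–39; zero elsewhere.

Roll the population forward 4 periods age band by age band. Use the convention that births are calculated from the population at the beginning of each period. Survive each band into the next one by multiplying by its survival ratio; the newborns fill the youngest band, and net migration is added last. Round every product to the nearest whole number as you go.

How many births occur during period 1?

(Groups numbered youngest = 1 to oldest = 3.)
Period 1.
Births: 12600 × 0.381 = 4801
Group 2: 8000 × 0.944 = 7552
Group 3: 12600 × 0.939 + 14200 × 0.427 = 11831 + 6063 = 17894
Net migration: Group 1 + 520 → 5321; Group 2 + 110 → 7662
→ [5321, 7662, 17894]

4801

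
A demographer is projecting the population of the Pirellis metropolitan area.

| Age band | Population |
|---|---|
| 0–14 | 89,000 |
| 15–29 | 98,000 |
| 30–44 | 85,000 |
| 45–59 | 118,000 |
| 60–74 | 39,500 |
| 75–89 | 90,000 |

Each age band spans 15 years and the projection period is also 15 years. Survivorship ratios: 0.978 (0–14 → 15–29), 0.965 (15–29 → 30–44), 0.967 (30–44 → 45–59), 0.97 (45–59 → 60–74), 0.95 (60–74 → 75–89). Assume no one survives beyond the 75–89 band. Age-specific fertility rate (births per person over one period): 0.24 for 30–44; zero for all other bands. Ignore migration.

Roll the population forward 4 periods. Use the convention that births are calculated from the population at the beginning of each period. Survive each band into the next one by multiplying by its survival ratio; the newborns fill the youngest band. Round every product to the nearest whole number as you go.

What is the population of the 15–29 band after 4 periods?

19716

Let band 1 be 0–14 through band 6 = 75–89.
[period 1]
Births: 85000 × 0.24 = 20400
Band 2: 89000 × 0.978 = 87042
Band 3: 98000 × 0.965 = 94570
Band 4: 85000 × 0.967 = 82195
Band 5: 118000 × 0.97 = 114460
Band 6: 39500 × 0.95 = 37525
Population now: 0–14=20400, 15–29=87042, 30–44=94570, 45–59=82195, 60–74=114460, 75–89=37525
[period 2]
Births: 94570 × 0.24 = 22697
Band 2: 20400 × 0.978 = 19951
Band 3: 87042 × 0.965 = 83996
Band 4: 94570 × 0.967 = 91449
Band 5: 82195 × 0.97 = 79729
Band 6: 114460 × 0.95 = 108737
Population now: 0–14=22697, 15–29=19951, 30–44=83996, 45–59=91449, 60–74=79729, 75–89=108737
[period 3]
Births: 83996 × 0.24 = 20159
Band 2: 22697 × 0.978 = 22198
Band 3: 19951 × 0.965 = 19253
Band 4: 83996 × 0.967 = 81224
Band 5: 91449 × 0.97 = 88706
Band 6: 79729 × 0.95 = 75743
Population now: 0–14=20159, 15–29=22198, 30–44=19253, 45–59=81224, 60–74=88706, 75–89=75743
[period 4]
Births: 19253 × 0.24 = 4621
Band 2: 20159 × 0.978 = 19716
Band 3: 22198 × 0.965 = 21421
Band 4: 19253 × 0.967 = 18618
Band 5: 81224 × 0.97 = 78787
Band 6: 88706 × 0.95 = 84271
Population now: 0–14=4621, 15–29=19716, 30–44=21421, 45–59=18618, 60–74=78787, 75–89=84271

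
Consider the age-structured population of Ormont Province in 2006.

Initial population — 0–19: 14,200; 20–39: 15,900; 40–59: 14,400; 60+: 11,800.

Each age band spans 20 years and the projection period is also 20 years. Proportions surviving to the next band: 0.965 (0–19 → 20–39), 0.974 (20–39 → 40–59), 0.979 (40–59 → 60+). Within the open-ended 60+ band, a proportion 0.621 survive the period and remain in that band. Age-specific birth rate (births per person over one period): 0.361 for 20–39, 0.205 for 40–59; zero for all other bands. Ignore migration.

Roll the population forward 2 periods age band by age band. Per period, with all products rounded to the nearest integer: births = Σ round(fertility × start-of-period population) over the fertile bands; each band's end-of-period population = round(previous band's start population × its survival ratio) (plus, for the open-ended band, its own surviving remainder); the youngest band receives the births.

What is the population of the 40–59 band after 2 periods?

Period 1.
Births: 15900 * 0.361 = 5740  |  14400 * 0.205 = 2952 ⇒ total 8692
20–39: 14200 * 0.965 = 13703
40–59: 15900 * 0.974 = 15487
60+: 14400 * 0.979 + 11800 * 0.621 = 14098 + 7328 = 21426
→ [8692, 13703, 15487, 21426]
Period 2.
Births: 13703 * 0.361 = 4947  |  15487 * 0.205 = 3175 ⇒ total 8122
20–39: 8692 * 0.965 = 8388
40–59: 13703 * 0.974 = 13347
60+: 15487 * 0.979 + 21426 * 0.621 = 15162 + 13306 = 28468
→ [8122, 8388, 13347, 28468]

13347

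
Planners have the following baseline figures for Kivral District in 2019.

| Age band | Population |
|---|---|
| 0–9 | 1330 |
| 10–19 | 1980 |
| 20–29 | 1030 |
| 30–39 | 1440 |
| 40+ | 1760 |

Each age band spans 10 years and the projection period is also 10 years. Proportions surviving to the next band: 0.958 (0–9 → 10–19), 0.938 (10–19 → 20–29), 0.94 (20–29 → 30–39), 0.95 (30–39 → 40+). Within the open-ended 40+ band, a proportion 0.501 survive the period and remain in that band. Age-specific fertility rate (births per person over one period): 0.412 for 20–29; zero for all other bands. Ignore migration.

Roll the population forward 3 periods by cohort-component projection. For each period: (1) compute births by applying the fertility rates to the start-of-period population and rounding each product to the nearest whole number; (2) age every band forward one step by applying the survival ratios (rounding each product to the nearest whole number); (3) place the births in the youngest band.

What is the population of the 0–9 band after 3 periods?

492

Period 1.
Births: 1030 * 0.412 = 424
10–19: 1330 * 0.958 = 1274
20–29: 1980 * 0.938 = 1857
30–39: 1030 * 0.94 = 968
40+: 1440 * 0.95 + 1760 * 0.501 = 1368 + 882 = 2250
→ [424, 1274, 1857, 968, 2250]
Period 2.
Births: 1857 * 0.412 = 765
10–19: 424 * 0.958 = 406
20–29: 1274 * 0.938 = 1195
30–39: 1857 * 0.94 = 1746
40+: 968 * 0.95 + 2250 * 0.501 = 920 + 1127 = 2047
→ [765, 406, 1195, 1746, 2047]
Period 3.
Births: 1195 * 0.412 = 492
10–19: 765 * 0.958 = 733
20–29: 406 * 0.938 = 381
30–39: 1195 * 0.94 = 1123
40+: 1746 * 0.95 + 2047 * 0.501 = 1659 + 1026 = 2685
→ [492, 733, 381, 1123, 2685]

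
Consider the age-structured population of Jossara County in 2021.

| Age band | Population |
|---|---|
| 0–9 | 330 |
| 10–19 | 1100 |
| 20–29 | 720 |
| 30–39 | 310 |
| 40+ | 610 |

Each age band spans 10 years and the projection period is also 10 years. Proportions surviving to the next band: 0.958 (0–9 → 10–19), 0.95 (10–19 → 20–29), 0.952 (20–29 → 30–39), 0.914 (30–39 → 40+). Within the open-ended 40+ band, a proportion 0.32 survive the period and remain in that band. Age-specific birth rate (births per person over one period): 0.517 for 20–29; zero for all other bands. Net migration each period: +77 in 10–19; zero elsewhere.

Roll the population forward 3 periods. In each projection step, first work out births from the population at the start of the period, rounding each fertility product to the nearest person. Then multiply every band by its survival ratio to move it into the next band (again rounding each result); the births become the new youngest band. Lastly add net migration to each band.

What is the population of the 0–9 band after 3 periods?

Call the bands 1 to 5, youngest first.
After projecting period 1:
Births: 720 × 0.517 = 372
Band 2: 330 × 0.958 = 316
Band 3: 1100 × 0.95 = 1045
Band 4: 720 × 0.952 = 685
Band 5: 310 × 0.914 + 610 × 0.32 = 283 + 195 = 478
Net migration: Band 2 + 77 → 393
→ [372, 393, 1045, 685, 478]
After projecting period 2:
Births: 1045 × 0.517 = 540
Band 2: 372 × 0.958 = 356
Band 3: 393 × 0.95 = 373
Band 4: 1045 × 0.952 = 995
Band 5: 685 × 0.914 + 478 × 0.32 = 626 + 153 = 779
Net migration: Band 2 + 77 → 433
→ [540, 433, 373, 995, 779]
After projecting period 3:
Births: 373 × 0.517 = 193
Band 2: 540 × 0.958 = 517
Band 3: 433 × 0.95 = 411
Band 4: 373 × 0.952 = 355
Band 5: 995 × 0.914 + 779 × 0.32 = 909 + 249 = 1158
Net migration: Band 2 + 77 → 594
→ [193, 594, 411, 355, 1158]

193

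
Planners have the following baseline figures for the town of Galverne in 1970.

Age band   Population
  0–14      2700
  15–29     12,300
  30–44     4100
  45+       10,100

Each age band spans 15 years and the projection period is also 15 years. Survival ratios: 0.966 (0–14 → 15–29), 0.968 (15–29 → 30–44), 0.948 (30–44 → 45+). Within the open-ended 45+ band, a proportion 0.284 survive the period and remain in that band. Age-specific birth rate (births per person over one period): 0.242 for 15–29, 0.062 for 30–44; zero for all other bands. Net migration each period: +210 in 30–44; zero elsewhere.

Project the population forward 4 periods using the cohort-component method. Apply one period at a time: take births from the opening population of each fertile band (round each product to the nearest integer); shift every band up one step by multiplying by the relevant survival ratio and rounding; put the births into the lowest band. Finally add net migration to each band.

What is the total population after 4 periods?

7800

Period 1:
Births: 12300 × 0.242 = 2977, 4100 × 0.062 = 254 → total 3231
15–29: 2700 × 0.966 = 2608
30–44: 12300 × 0.968 = 11906
45+: 4100 × 0.948 + 10100 × 0.284 = 3887 + 2868 = 6755
Net migration: 30–44 + 210 → 12116
Giving 3231 / 2608 / 12116 / 6755.
Period 2:
Births: 2608 × 0.242 = 631, 12116 × 0.062 = 751 → total 1382
15–29: 3231 × 0.966 = 3121
30–44: 2608 × 0.968 = 2525
45+: 12116 × 0.948 + 6755 × 0.284 = 11486 + 1918 = 13404
Net migration: 30–44 + 210 → 2735
Giving 1382 / 3121 / 2735 / 13404.
Period 3:
Births: 3121 × 0.242 = 755, 2735 × 0.062 = 170 → total 925
15–29: 1382 × 0.966 = 1335
30–44: 3121 × 0.968 = 3021
45+: 2735 × 0.948 + 13404 × 0.284 = 2593 + 3807 = 6400
Net migration: 30–44 + 210 → 3231
Giving 925 / 1335 / 3231 / 6400.
Period 4:
Births: 1335 × 0.242 = 323, 3231 × 0.062 = 200 → total 523
15–29: 925 × 0.966 = 894
30–44: 1335 × 0.968 = 1292
45+: 3231 × 0.948 + 6400 × 0.284 = 3063 + 1818 = 4881
Net migration: 30–44 + 210 → 1502
Giving 523 / 894 / 1502 / 4881.
Total after period 4: 523 + 894 + 1502 + 4881 = 7800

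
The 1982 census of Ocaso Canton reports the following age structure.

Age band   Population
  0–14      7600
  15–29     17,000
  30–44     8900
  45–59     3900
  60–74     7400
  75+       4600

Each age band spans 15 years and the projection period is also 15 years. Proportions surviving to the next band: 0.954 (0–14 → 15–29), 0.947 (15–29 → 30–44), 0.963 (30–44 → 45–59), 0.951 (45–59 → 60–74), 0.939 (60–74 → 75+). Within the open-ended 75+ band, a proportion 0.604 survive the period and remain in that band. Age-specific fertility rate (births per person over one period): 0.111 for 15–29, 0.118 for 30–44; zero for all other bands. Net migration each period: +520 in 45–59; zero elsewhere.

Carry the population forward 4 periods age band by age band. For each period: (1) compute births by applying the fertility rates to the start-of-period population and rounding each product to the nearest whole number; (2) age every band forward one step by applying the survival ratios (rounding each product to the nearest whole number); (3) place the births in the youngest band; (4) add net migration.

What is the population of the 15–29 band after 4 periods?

1069

Let group 1 be 0–14 through group 6 = 75+.
[period 1]
Births: 17000 × 0.111 = 1887 ; 8900 × 0.118 = 1050 — total 2937
Group 2: 7600 × 0.954 = 7250
Group 3: 17000 × 0.947 = 16099
Group 4: 8900 × 0.963 = 8571
Group 5: 3900 × 0.951 = 3709
Group 6: 7400 × 0.939 + 4600 × 0.604 = 6949 + 2778 = 9727
Net migration: Group 4 + 520 → 9091
End of period: [2937, 7250, 16099, 9091, 3709, 9727]
[period 2]
Births: 7250 × 0.111 = 805 ; 16099 × 0.118 = 1900 — total 2705
Group 2: 2937 × 0.954 = 2802
Group 3: 7250 × 0.947 = 6866
Group 4: 16099 × 0.963 = 15503
Group 5: 9091 × 0.951 = 8646
Group 6: 3709 × 0.939 + 9727 × 0.604 = 3483 + 5875 = 9358
Net migration: Group 4 + 520 → 16023
End of period: [2705, 2802, 6866, 16023, 8646, 9358]
[period 3]
Births: 2802 × 0.111 = 311 ; 6866 × 0.118 = 810 — total 1121
Group 2: 2705 × 0.954 = 2581
Group 3: 2802 × 0.947 = 2653
Group 4: 6866 × 0.963 = 6612
Group 5: 16023 × 0.951 = 15238
Group 6: 8646 × 0.939 + 9358 × 0.604 = 8119 + 5652 = 13771
Net migration: Group 4 + 520 → 7132
End of period: [1121, 2581, 2653, 7132, 15238, 13771]
[period 4]
Births: 2581 × 0.111 = 286 ; 2653 × 0.118 = 313 — total 599
Group 2: 1121 × 0.954 = 1069
Group 3: 2581 × 0.947 = 2444
Group 4: 2653 × 0.963 = 2555
Group 5: 7132 × 0.951 = 6783
Group 6: 15238 × 0.939 + 13771 × 0.604 = 14308 + 8318 = 22626
Net migration: Group 4 + 520 → 3075
End of period: [599, 1069, 2444, 3075, 6783, 22626]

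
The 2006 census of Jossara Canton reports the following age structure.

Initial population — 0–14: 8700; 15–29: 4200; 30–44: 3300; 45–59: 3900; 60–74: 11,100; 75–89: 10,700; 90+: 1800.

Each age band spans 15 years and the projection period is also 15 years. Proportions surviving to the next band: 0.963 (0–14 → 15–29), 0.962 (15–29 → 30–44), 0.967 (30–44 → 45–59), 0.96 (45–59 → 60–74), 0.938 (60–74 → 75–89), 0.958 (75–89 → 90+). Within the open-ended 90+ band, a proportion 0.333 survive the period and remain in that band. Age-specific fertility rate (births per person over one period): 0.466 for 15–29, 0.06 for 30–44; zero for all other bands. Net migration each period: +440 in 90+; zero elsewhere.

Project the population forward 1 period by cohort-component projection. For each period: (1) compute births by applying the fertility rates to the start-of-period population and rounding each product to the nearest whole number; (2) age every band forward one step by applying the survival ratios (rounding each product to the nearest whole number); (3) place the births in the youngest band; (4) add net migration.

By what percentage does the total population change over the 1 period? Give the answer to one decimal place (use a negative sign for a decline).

[period 1]
Births: 4200 × 0.466 = 1957, 3300 × 0.06 = 198 → total 2155
15–29: 8700 × 0.963 = 8378
30–44: 4200 × 0.962 = 4040
45–59: 3300 × 0.967 = 3191
60–74: 3900 × 0.96 = 3744
75–89: 11100 × 0.938 = 10412
90+: 10700 × 0.958 + 1800 × 0.333 = 10251 + 599 = 10850
Net migration: 90+ + 440 → 11290
→ [2155, 8378, 4040, 3191, 3744, 10412, 11290]
Total: 43700 → 43210; change = -490; percentage change = -1.1%

-1.1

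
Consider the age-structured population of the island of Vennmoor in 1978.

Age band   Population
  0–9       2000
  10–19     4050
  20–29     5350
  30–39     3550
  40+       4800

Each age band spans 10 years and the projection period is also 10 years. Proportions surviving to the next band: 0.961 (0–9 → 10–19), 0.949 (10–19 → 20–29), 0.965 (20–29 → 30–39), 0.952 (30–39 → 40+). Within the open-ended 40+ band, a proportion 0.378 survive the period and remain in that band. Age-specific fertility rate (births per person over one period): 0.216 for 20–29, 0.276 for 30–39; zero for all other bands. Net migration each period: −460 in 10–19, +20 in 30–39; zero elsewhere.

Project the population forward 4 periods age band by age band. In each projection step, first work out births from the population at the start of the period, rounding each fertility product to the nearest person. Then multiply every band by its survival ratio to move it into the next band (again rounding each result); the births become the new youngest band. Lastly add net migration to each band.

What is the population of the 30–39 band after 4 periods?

Call the groups 1 to 5, youngest first.
[period 1]
Births: 5350 × 0.216 = 1156, 3550 × 0.276 = 980 → total 2136
Group 2: 2000 × 0.961 = 1922
Group 3: 4050 × 0.949 = 3843
Group 4: 5350 × 0.965 = 5163
Group 5: 3550 × 0.952 + 4800 × 0.378 = 3380 + 1814 = 5194
Net migration: Group 2 − 460 → 1462; Group 4 + 20 → 5183
Population now: 0–9=2136, 10–19=1462, 20–29=3843, 30–39=5183, 40+=5194
[period 2]
Births: 3843 × 0.216 = 830, 5183 × 0.276 = 1431 → total 2261
Group 2: 2136 × 0.961 = 2053
Group 3: 1462 × 0.949 = 1387
Group 4: 3843 × 0.965 = 3708
Group 5: 5183 × 0.952 + 5194 × 0.378 = 4934 + 1963 = 6897
Net migration: Group 2 − 460 → 1593; Group 4 + 20 → 3728
Population now: 0–9=2261, 10–19=1593, 20–29=1387, 30–39=3728, 40+=6897
[period 3]
Births: 1387 × 0.216 = 300, 3728 × 0.276 = 1029 → total 1329
Group 2: 2261 × 0.961 = 2173
Group 3: 1593 × 0.949 = 1512
Group 4: 1387 × 0.965 = 1338
Group 5: 3728 × 0.952 + 6897 × 0.378 = 3549 + 2607 = 6156
Net migration: Group 2 − 460 → 1713; Group 4 + 20 → 1358
Population now: 0–9=1329, 10–19=1713, 20–29=1512, 30–39=1358, 40+=6156
[period 4]
Births: 1512 × 0.216 = 327, 1358 × 0.276 = 375 → total 702
Group 2: 1329 × 0.961 = 1277
Group 3: 1713 × 0.949 = 1626
Group 4: 1512 × 0.965 = 1459
Group 5: 1358 × 0.952 + 6156 × 0.378 = 1293 + 2327 = 3620
Net migration: Group 2 − 460 → 817; Group 4 + 20 → 1479
Population now: 0–9=702, 10–19=817, 20–29=1626, 30–39=1479, 40+=3620

1479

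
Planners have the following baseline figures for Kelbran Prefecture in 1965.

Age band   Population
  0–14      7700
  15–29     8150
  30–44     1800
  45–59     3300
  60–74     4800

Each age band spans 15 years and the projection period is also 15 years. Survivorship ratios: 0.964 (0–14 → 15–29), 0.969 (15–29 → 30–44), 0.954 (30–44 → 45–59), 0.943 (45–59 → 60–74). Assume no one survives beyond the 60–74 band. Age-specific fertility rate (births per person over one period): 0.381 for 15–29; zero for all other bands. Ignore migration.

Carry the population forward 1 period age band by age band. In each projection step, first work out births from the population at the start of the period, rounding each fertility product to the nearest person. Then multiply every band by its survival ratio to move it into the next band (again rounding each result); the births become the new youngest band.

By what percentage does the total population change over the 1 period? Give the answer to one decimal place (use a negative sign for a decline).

-9.7

Let group 1 be 0–14 through group 5 = 60–74.
Period 1:
Births: 8150 × 0.381 = 3105
Group 2: 7700 × 0.964 = 7423
Group 3: 8150 × 0.969 = 7897
Group 4: 1800 × 0.954 = 1717
Group 5: 3300 × 0.943 = 3112
Giving 3105 / 7423 / 7897 / 1717 / 3112.
Total: 25750 → 23254; change = -2496; percentage change = -9.7%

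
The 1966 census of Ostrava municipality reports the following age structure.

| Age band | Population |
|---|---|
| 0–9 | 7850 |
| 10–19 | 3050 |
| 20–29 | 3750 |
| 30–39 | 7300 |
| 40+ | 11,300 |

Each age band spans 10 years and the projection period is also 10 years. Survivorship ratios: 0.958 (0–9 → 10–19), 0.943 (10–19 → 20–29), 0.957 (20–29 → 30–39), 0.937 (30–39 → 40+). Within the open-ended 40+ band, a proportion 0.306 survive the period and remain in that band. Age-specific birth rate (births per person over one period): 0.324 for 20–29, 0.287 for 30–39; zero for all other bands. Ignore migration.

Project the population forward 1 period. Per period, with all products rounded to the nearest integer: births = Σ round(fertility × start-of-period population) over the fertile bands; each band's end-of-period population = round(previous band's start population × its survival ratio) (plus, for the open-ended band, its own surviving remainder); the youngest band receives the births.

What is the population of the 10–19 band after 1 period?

After projecting period 1:
Births: 3750 × 0.324 = 1215  |  7300 × 0.287 = 2095 ⇒ total 3310
10–19: 7850 × 0.958 = 7520
20–29: 3050 × 0.943 = 2876
30–39: 3750 × 0.957 = 3589
40+: 7300 × 0.937 + 11300 × 0.306 = 6840 + 3458 = 10298
Giving 3310 / 7520 / 2876 / 3589 / 10298.

7520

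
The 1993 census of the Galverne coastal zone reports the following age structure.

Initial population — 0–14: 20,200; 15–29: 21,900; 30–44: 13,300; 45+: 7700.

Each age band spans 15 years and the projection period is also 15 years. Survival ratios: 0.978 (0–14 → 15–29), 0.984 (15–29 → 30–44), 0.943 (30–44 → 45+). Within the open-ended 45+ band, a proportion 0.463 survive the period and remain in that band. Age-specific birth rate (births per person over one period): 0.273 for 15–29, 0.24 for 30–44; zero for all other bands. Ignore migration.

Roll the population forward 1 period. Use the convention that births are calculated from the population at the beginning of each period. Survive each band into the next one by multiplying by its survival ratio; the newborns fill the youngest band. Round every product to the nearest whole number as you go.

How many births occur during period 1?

9171

[period 1]
Births: 21900 × 0.273 = 5979  |  13300 × 0.24 = 3192 ⇒ total 9171
15–29: 20200 × 0.978 = 19756
30–44: 21900 × 0.984 = 21550
45+: 13300 × 0.943 + 7700 × 0.463 = 12542 + 3565 = 16107
Population now: 0–14=9171, 15–29=19756, 30–44=21550, 45+=16107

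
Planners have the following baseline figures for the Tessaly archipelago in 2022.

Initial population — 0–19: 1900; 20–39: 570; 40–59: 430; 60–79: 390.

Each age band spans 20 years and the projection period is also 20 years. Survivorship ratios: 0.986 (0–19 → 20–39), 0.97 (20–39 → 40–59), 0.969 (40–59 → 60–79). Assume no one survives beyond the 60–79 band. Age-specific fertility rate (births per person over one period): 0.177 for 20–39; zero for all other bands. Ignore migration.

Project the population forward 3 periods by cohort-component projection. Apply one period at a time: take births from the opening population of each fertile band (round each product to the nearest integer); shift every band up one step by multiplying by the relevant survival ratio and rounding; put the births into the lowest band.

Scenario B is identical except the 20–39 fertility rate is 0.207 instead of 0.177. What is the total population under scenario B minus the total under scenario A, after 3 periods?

78

Numbering the groups 1..4 from youngest to oldest:
Period 1:
Births: 570 × 0.177 = 101
Group 2: 1900 × 0.986 = 1873
Group 3: 570 × 0.97 = 553
Group 4: 430 × 0.969 = 417
→ [101, 1873, 553, 417]
Period 2:
Births: 1873 × 0.177 = 332
Group 2: 101 × 0.986 = 100
Group 3: 1873 × 0.97 = 1817
Group 4: 553 × 0.969 = 536
→ [332, 100, 1817, 536]
Period 3:
Births: 100 × 0.177 = 18
Group 2: 332 × 0.986 = 327
Group 3: 100 × 0.97 = 97
Group 4: 1817 × 0.969 = 1761
→ [18, 327, 97, 1761]
Scenario A total after 3 periods: 2203
Scenario B projection —
Period 1:
Births: 570 × 0.207 = 118
Group 2: 1900 × 0.986 = 1873
Group 3: 570 × 0.97 = 553
Group 4: 430 × 0.969 = 417
→ [118, 1873, 553, 417]
Period 2:
Births: 1873 × 0.207 = 388
Group 2: 118 × 0.986 = 116
Group 3: 1873 × 0.97 = 1817
Group 4: 553 × 0.969 = 536
→ [388, 116, 1817, 536]
Period 3:
Births: 116 × 0.207 = 24
Group 2: 388 × 0.986 = 383
Group 3: 116 × 0.97 = 113
Group 4: 1817 × 0.969 = 1761
→ [24, 383, 113, 1761]
Scenario B total after 3 periods: 2281
Difference B − A = 2281 − 2203 = 78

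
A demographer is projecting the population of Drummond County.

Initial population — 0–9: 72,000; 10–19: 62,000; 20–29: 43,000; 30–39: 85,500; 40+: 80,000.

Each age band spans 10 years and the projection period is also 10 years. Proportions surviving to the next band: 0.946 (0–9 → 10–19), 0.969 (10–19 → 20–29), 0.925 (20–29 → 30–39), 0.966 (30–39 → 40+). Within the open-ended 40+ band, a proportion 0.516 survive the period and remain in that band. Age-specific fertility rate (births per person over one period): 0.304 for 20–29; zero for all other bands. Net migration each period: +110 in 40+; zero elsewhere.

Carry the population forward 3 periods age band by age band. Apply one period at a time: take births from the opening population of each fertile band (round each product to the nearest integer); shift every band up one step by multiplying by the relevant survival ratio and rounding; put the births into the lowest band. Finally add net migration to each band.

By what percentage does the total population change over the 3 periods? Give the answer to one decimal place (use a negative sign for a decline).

Numbering the bands 1..5 from youngest to oldest:
[period 1]
Births: 43000 × 0.304 = 13072
Band 2: 72000 × 0.946 = 68112
Band 3: 62000 × 0.969 = 60078
Band 4: 43000 × 0.925 = 39775
Band 5: 85500 × 0.966 + 80000 × 0.516 = 82593 + 41280 = 123873
Net migration: Band 5 + 110 → 123983
End of period: [13072, 68112, 60078, 39775, 123983]
[period 2]
Births: 60078 × 0.304 = 18264
Band 2: 13072 × 0.946 = 12366
Band 3: 68112 × 0.969 = 66001
Band 4: 60078 × 0.925 = 55572
Band 5: 39775 × 0.966 + 123983 × 0.516 = 38423 + 63975 = 102398
Net migration: Band 5 + 110 → 102508
End of period: [18264, 12366, 66001, 55572, 102508]
[period 3]
Births: 66001 × 0.304 = 20064
Band 2: 18264 × 0.946 = 17278
Band 3: 12366 × 0.969 = 11983
Band 4: 66001 × 0.925 = 61051
Band 5: 55572 × 0.966 + 102508 × 0.516 = 53683 + 52894 = 106577
Net migration: Band 5 + 110 → 106687
End of period: [20064, 17278, 11983, 61051, 106687]
Total: 342500 → 217063; change = -125437; percentage change = -36.6%

-36.6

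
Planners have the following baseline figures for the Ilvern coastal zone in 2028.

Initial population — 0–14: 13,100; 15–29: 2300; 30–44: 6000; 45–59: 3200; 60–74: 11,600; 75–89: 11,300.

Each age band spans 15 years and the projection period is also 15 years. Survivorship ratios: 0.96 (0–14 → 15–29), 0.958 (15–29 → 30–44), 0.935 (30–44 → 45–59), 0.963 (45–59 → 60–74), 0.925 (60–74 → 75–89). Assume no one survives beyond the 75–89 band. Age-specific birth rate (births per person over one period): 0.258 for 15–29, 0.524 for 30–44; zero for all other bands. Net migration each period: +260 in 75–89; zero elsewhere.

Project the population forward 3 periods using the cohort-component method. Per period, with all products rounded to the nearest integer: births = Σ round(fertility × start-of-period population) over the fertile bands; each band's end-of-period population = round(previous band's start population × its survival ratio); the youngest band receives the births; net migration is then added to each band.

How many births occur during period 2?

Numbering the bands 1..6 from youngest to oldest:
Period 1:
Births: 2300 * 0.258 = 593, 6000 * 0.524 = 3144 — total 3737
Band 2: 13100 * 0.96 = 12576
Band 3: 2300 * 0.958 = 2203
Band 4: 6000 * 0.935 = 5610
Band 5: 3200 * 0.963 = 3082
Band 6: 11600 * 0.925 = 10730
Net migration: Band 6 + 260 → 10990
Giving 3737 / 12576 / 2203 / 5610 / 3082 / 10990.
Period 2:
Births: 12576 * 0.258 = 3245, 2203 * 0.524 = 1154 — total 4399
Band 2: 3737 * 0.96 = 3588
Band 3: 12576 * 0.958 = 12048
Band 4: 2203 * 0.935 = 2060
Band 5: 5610 * 0.963 = 5402
Band 6: 3082 * 0.925 = 2851
Net migration: Band 6 + 260 → 3111
Giving 4399 / 3588 / 12048 / 2060 / 5402 / 3111.

4399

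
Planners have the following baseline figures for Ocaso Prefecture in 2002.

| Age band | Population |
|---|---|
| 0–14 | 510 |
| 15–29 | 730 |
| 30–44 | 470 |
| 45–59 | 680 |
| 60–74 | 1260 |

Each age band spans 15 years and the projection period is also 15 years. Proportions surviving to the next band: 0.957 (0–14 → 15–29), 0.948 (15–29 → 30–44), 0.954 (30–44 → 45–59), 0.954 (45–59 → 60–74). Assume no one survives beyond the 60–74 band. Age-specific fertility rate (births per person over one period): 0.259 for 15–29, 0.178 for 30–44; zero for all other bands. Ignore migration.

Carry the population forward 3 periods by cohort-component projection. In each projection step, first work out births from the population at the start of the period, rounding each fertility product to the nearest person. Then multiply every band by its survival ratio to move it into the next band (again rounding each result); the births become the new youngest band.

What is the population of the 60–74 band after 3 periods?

630

After projecting period 1:
Births: 730 × 0.259 = 189  |  470 × 0.178 = 84 ⇒ total 273
15–29: 510 × 0.957 = 488
30–44: 730 × 0.948 = 692
45–59: 470 × 0.954 = 448
60–74: 680 × 0.954 = 649
Giving 273 / 488 / 692 / 448 / 649.
After projecting period 2:
Births: 488 × 0.259 = 126  |  692 × 0.178 = 123 ⇒ total 249
15–29: 273 × 0.957 = 261
30–44: 488 × 0.948 = 463
45–59: 692 × 0.954 = 660
60–74: 448 × 0.954 = 427
Giving 249 / 261 / 463 / 660 / 427.
After projecting period 3:
Births: 261 × 0.259 = 68  |  463 × 0.178 = 82 ⇒ total 150
15–29: 249 × 0.957 = 238
30–44: 261 × 0.948 = 247
45–59: 463 × 0.954 = 442
60–74: 660 × 0.954 = 630
Giving 150 / 238 / 247 / 442 / 630.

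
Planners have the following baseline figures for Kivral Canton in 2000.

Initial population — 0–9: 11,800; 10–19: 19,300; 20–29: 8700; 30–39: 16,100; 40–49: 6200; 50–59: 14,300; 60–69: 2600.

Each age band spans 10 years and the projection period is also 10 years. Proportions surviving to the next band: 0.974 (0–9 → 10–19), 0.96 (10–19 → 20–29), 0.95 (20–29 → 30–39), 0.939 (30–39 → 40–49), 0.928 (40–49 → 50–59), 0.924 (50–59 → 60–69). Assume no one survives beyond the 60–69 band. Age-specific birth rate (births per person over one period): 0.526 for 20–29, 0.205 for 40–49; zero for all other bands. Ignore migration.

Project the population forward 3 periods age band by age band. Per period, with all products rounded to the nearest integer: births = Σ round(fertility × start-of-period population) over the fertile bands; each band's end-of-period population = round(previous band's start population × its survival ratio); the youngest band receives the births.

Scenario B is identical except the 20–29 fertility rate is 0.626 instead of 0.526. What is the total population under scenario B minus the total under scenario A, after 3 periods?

3722

(Bands numbered youngest = 1 to oldest = 7.)
Period 1.
Births: 8700 * 0.526 = 4576, 6200 * 0.205 = 1271 — total 5847
Band 2: 11800 * 0.974 = 11493
Band 3: 19300 * 0.96 = 18528
Band 4: 8700 * 0.95 = 8265
Band 5: 16100 * 0.939 = 15118
Band 6: 6200 * 0.928 = 5754
Band 7: 14300 * 0.924 = 13213
→ [5847, 11493, 18528, 8265, 15118, 5754, 13213]
Period 2.
Births: 18528 * 0.526 = 9746, 15118 * 0.205 = 3099 — total 12845
Band 2: 5847 * 0.974 = 5695
Band 3: 11493 * 0.96 = 11033
Band 4: 18528 * 0.95 = 17602
Band 5: 8265 * 0.939 = 7761
Band 6: 15118 * 0.928 = 14030
Band 7: 5754 * 0.924 = 5317
→ [12845, 5695, 11033, 17602, 7761, 14030, 5317]
Period 3.
Births: 11033 * 0.526 = 5803, 7761 * 0.205 = 1591 — total 7394
Band 2: 12845 * 0.974 = 12511
Band 3: 5695 * 0.96 = 5467
Band 4: 11033 * 0.95 = 10481
Band 5: 17602 * 0.939 = 16528
Band 6: 7761 * 0.928 = 7202
Band 7: 14030 * 0.924 = 12964
→ [7394, 12511, 5467, 10481, 16528, 7202, 12964]
Scenario A total after 3 periods: 72547
Scenario B projection —
Period 1.
Births: 8700 * 0.626 = 5446, 6200 * 0.205 = 1271 — total 6717
Band 2: 11800 * 0.974 = 11493
Band 3: 19300 * 0.96 = 18528
Band 4: 8700 * 0.95 = 8265
Band 5: 16100 * 0.939 = 15118
Band 6: 6200 * 0.928 = 5754
Band 7: 14300 * 0.924 = 13213
→ [6717, 11493, 18528, 8265, 15118, 5754, 13213]
Period 2.
Births: 18528 * 0.626 = 11599, 15118 * 0.205 = 3099 — total 14698
Band 2: 6717 * 0.974 = 6542
Band 3: 11493 * 0.96 = 11033
Band 4: 18528 * 0.95 = 17602
Band 5: 8265 * 0.939 = 7761
Band 6: 15118 * 0.928 = 14030
Band 7: 5754 * 0.924 = 5317
→ [14698, 6542, 11033, 17602, 7761, 14030, 5317]
Period 3.
Births: 11033 * 0.626 = 6907, 7761 * 0.205 = 1591 — total 8498
Band 2: 14698 * 0.974 = 14316
Band 3: 6542 * 0.96 = 6280
Band 4: 11033 * 0.95 = 10481
Band 5: 17602 * 0.939 = 16528
Band 6: 7761 * 0.928 = 7202
Band 7: 14030 * 0.924 = 12964
→ [8498, 14316, 6280, 10481, 16528, 7202, 12964]
Scenario B total after 3 periods: 76269
Difference B − A = 76269 − 72547 = 3722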